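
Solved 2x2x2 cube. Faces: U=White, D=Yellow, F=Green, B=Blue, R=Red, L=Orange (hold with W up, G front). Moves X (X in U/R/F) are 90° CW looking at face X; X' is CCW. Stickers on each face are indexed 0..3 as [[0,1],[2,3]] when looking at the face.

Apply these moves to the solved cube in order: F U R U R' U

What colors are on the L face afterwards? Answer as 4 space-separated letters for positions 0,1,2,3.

After move 1 (F): F=GGGG U=WWOO R=WRWR D=RRYY L=OYOY
After move 2 (U): U=OWOW F=WRGG R=BBWR B=OYBB L=GGOY
After move 3 (R): R=WBRB U=OROG F=WRGY D=RBYO B=WYWB
After move 4 (U): U=OOGR F=WBGY R=WYRB B=GGWB L=WROY
After move 5 (R'): R=YBWR U=OWGG F=WOGR D=RBYY B=OGBB
After move 6 (U): U=GOGW F=YBGR R=OGWR B=WRBB L=WOOY
Query: L face = WOOY

Answer: W O O Y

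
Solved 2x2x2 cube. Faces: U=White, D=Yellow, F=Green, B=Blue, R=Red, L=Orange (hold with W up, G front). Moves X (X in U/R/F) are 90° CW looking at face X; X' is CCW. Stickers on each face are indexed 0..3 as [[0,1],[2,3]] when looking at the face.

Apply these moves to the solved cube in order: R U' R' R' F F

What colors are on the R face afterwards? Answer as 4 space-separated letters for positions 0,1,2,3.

Answer: O R B G

Derivation:
After move 1 (R): R=RRRR U=WGWG F=GYGY D=YBYB B=WBWB
After move 2 (U'): U=GGWW F=OOGY R=GYRR B=RRWB L=WBOO
After move 3 (R'): R=YRGR U=GWWR F=OGGW D=YOYY B=BRBB
After move 4 (R'): R=RRYG U=GBWB F=OWGR D=YGYW B=YROB
After move 5 (F): F=GORW U=GBOB R=WRBG D=YRYW L=WYOG
After move 6 (F): F=RGWO U=GBGY R=ORBG D=BWYW L=WYOR
Query: R face = ORBG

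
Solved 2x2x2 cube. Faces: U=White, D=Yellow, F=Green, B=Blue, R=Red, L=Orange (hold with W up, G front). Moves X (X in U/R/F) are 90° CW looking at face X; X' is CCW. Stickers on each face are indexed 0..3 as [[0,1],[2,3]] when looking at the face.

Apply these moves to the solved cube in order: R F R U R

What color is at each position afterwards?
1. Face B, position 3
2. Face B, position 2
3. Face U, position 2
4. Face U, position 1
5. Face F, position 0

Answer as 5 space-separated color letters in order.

Answer: B W Y W G

Derivation:
After move 1 (R): R=RRRR U=WGWG F=GYGY D=YBYB B=WBWB
After move 2 (F): F=GGYY U=WGOO R=WRGR D=RRYB L=OYOB
After move 3 (R): R=GWRR U=WGOY F=GRYB D=RWYW B=OBGB
After move 4 (U): U=OWYG F=GWYB R=OBRR B=OYGB L=GROB
After move 5 (R): R=RORB U=OWYB F=GWYW D=RGYO B=GYWB
Query 1: B[3] = B
Query 2: B[2] = W
Query 3: U[2] = Y
Query 4: U[1] = W
Query 5: F[0] = G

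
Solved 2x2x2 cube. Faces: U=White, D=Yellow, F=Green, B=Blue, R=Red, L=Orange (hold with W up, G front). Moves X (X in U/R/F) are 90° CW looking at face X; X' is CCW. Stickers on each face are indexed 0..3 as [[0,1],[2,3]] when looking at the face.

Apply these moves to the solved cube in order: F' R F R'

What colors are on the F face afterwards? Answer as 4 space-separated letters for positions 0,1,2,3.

Answer: G G Y W

Derivation:
After move 1 (F'): F=GGGG U=WWRR R=YRYR D=OOYY L=OWOW
After move 2 (R): R=YYRR U=WGRG F=GOGY D=OBYB B=RBWB
After move 3 (F): F=GGYO U=WGWW R=RYGR D=RYYB L=OOOB
After move 4 (R'): R=YRRG U=WWWR F=GGYW D=RGYO B=BBYB
Query: F face = GGYW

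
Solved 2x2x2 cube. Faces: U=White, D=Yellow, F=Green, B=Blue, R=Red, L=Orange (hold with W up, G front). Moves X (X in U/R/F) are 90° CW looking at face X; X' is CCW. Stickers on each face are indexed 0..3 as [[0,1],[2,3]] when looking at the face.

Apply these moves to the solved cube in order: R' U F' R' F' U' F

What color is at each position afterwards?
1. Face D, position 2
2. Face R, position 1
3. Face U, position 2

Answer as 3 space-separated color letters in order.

After move 1 (R'): R=RRRR U=WBWB F=GWGW D=YGYG B=YBYB
After move 2 (U): U=WWBB F=RRGW R=YBRR B=OOYB L=GWOO
After move 3 (F'): F=RWRG U=WWYR R=GBYR D=WOYG L=GBOB
After move 4 (R'): R=BRGY U=WYYO F=RWRR D=WWYG B=GOOB
After move 5 (F'): F=WRRR U=WYBG R=WRWY D=BBYG L=GOOY
After move 6 (U'): U=YGWB F=GORR R=WRWY B=WROB L=GOOY
After move 7 (F): F=RGRO U=YGYO R=WRBY D=WWYG L=GBOB
Query 1: D[2] = Y
Query 2: R[1] = R
Query 3: U[2] = Y

Answer: Y R Y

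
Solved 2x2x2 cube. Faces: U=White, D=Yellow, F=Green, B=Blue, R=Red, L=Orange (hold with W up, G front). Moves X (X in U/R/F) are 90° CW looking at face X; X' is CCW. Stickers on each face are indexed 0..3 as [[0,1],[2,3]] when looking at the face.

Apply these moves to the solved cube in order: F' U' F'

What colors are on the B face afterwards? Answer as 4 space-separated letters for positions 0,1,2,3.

After move 1 (F'): F=GGGG U=WWRR R=YRYR D=OOYY L=OWOW
After move 2 (U'): U=WRWR F=OWGG R=GGYR B=YRBB L=BBOW
After move 3 (F'): F=WGOG U=WRGY R=OGOR D=BWYY L=BROW
Query: B face = YRBB

Answer: Y R B B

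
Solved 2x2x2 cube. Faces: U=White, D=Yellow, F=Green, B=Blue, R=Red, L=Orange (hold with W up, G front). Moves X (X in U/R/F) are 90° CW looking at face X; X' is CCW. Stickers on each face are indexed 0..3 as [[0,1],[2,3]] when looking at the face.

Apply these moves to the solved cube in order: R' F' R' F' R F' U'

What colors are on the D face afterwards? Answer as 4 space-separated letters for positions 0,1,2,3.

Answer: Y R Y G

Derivation:
After move 1 (R'): R=RRRR U=WBWB F=GWGW D=YGYG B=YBYB
After move 2 (F'): F=WWGG U=WBRR R=GRYR D=OOYG L=OBOW
After move 3 (R'): R=RRGY U=WYRY F=WBGR D=OWYG B=GBOB
After move 4 (F'): F=BRWG U=WYRG R=WROY D=BWYG L=OYOR
After move 5 (R): R=OWYR U=WRRG F=BWWG D=BOYG B=GBYB
After move 6 (F'): F=WGBW U=WROY R=OWBR D=YRYG L=OGOR
After move 7 (U'): U=RYWO F=OGBW R=WGBR B=OWYB L=GBOR
Query: D face = YRYG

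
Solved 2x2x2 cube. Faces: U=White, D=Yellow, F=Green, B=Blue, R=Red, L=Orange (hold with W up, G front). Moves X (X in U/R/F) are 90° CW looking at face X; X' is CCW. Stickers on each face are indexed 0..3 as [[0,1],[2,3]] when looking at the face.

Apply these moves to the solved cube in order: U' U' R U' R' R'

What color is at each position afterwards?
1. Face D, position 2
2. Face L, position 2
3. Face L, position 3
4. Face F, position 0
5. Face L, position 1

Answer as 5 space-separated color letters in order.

Answer: Y O O R G

Derivation:
After move 1 (U'): U=WWWW F=OOGG R=GGRR B=RRBB L=BBOO
After move 2 (U'): U=WWWW F=BBGG R=OORR B=GGBB L=RROO
After move 3 (R): R=RORO U=WBWG F=BYGY D=YBYG B=WGWB
After move 4 (U'): U=BGWW F=RRGY R=BYRO B=ROWB L=WGOO
After move 5 (R'): R=YOBR U=BWWR F=RGGW D=YRYY B=GOBB
After move 6 (R'): R=ORYB U=BBWG F=RWGR D=YGYW B=YORB
Query 1: D[2] = Y
Query 2: L[2] = O
Query 3: L[3] = O
Query 4: F[0] = R
Query 5: L[1] = G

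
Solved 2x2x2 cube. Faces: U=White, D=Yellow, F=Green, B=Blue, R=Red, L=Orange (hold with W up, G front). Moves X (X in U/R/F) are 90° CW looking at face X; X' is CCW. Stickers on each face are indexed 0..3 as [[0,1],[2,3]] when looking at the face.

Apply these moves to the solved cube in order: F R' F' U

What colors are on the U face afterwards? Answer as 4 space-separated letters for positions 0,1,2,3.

Answer: R W W B

Derivation:
After move 1 (F): F=GGGG U=WWOO R=WRWR D=RRYY L=OYOY
After move 2 (R'): R=RRWW U=WBOB F=GWGO D=RGYG B=YBRB
After move 3 (F'): F=WOGG U=WBRW R=GRRW D=YYYG L=OBOO
After move 4 (U): U=RWWB F=GRGG R=YBRW B=OBRB L=WOOO
Query: U face = RWWB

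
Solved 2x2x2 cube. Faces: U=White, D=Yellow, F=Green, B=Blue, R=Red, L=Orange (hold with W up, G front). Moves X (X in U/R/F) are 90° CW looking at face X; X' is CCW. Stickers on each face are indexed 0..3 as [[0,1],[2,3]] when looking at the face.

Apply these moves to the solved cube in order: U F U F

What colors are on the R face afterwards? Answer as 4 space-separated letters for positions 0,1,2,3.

After move 1 (U): U=WWWW F=RRGG R=BBRR B=OOBB L=GGOO
After move 2 (F): F=GRGR U=WWOG R=WBWR D=RBYY L=GYOY
After move 3 (U): U=OWGW F=WBGR R=OOWR B=GYBB L=GROY
After move 4 (F): F=GWRB U=OWYR R=GOWR D=WOYY L=GROB
Query: R face = GOWR

Answer: G O W R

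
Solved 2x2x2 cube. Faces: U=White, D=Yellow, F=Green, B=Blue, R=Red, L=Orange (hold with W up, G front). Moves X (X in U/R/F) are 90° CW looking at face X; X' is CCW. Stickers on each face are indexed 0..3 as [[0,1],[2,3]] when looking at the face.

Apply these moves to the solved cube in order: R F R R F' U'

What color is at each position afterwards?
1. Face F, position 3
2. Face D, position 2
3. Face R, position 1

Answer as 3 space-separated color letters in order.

Answer: Y Y W

Derivation:
After move 1 (R): R=RRRR U=WGWG F=GYGY D=YBYB B=WBWB
After move 2 (F): F=GGYY U=WGOO R=WRGR D=RRYB L=OYOB
After move 3 (R): R=GWRR U=WGOY F=GRYB D=RWYW B=OBGB
After move 4 (R): R=RGRW U=WROB F=GWYW D=RGYO B=YBGB
After move 5 (F'): F=WWGY U=WRRR R=GGRW D=YBYO L=OBOO
After move 6 (U'): U=RRWR F=OBGY R=WWRW B=GGGB L=YBOO
Query 1: F[3] = Y
Query 2: D[2] = Y
Query 3: R[1] = W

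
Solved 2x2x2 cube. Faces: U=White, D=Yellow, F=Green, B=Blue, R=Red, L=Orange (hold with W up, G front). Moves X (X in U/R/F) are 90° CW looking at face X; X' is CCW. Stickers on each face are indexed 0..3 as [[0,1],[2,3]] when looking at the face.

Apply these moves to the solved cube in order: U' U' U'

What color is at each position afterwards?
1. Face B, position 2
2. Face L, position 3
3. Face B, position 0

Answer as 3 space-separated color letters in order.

Answer: B O O

Derivation:
After move 1 (U'): U=WWWW F=OOGG R=GGRR B=RRBB L=BBOO
After move 2 (U'): U=WWWW F=BBGG R=OORR B=GGBB L=RROO
After move 3 (U'): U=WWWW F=RRGG R=BBRR B=OOBB L=GGOO
Query 1: B[2] = B
Query 2: L[3] = O
Query 3: B[0] = O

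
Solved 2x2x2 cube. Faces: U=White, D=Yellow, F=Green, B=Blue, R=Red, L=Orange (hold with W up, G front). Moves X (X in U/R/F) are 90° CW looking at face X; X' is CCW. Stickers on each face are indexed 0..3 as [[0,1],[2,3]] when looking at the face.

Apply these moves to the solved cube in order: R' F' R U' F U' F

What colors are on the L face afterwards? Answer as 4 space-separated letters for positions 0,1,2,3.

After move 1 (R'): R=RRRR U=WBWB F=GWGW D=YGYG B=YBYB
After move 2 (F'): F=WWGG U=WBRR R=GRYR D=OOYG L=OBOW
After move 3 (R): R=YGRR U=WWRG F=WOGG D=OYYY B=RBBB
After move 4 (U'): U=WGWR F=OBGG R=WORR B=YGBB L=RBOW
After move 5 (F): F=GOGB U=WGWB R=WORR D=RWYY L=ROOY
After move 6 (U'): U=GBWW F=ROGB R=GORR B=WOBB L=YGOY
After move 7 (F): F=GRBO U=GBYG R=WOWR D=RGYY L=YROW
Query: L face = YROW

Answer: Y R O W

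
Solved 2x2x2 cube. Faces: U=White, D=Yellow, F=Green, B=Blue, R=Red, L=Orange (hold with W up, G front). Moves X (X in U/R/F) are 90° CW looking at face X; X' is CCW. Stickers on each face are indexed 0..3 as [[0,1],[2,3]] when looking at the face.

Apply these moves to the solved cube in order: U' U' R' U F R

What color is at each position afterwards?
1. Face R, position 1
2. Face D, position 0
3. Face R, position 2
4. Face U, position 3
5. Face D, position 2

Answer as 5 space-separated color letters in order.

Answer: G O R R Y

Derivation:
After move 1 (U'): U=WWWW F=OOGG R=GGRR B=RRBB L=BBOO
After move 2 (U'): U=WWWW F=BBGG R=OORR B=GGBB L=RROO
After move 3 (R'): R=OROR U=WBWG F=BWGW D=YBYG B=YGYB
After move 4 (U): U=WWGB F=ORGW R=YGOR B=RRYB L=BWOO
After move 5 (F): F=GOWR U=WWOW R=GGBR D=OYYG L=BYOB
After move 6 (R): R=BGRG U=WOOR F=GYWG D=OYYR B=WRWB
Query 1: R[1] = G
Query 2: D[0] = O
Query 3: R[2] = R
Query 4: U[3] = R
Query 5: D[2] = Y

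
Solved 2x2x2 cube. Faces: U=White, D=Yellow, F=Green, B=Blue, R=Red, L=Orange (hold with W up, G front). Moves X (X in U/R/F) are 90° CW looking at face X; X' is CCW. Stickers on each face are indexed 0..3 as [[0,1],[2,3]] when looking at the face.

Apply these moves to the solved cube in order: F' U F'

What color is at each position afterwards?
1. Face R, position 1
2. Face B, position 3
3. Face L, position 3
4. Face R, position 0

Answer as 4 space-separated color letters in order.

After move 1 (F'): F=GGGG U=WWRR R=YRYR D=OOYY L=OWOW
After move 2 (U): U=RWRW F=YRGG R=BBYR B=OWBB L=GGOW
After move 3 (F'): F=RGYG U=RWBY R=OBOR D=GWYY L=GWOR
Query 1: R[1] = B
Query 2: B[3] = B
Query 3: L[3] = R
Query 4: R[0] = O

Answer: B B R O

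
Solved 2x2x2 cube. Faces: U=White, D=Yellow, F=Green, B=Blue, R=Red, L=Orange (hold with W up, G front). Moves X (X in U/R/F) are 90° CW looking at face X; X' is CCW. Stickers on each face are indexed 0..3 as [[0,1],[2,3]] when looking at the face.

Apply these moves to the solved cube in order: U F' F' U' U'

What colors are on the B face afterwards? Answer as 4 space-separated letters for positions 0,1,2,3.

Answer: G G B B

Derivation:
After move 1 (U): U=WWWW F=RRGG R=BBRR B=OOBB L=GGOO
After move 2 (F'): F=RGRG U=WWBR R=YBYR D=GOYY L=GWOW
After move 3 (F'): F=GGRR U=WWYY R=OBGR D=WWYY L=GROB
After move 4 (U'): U=WYWY F=GRRR R=GGGR B=OBBB L=OOOB
After move 5 (U'): U=YYWW F=OORR R=GRGR B=GGBB L=OBOB
Query: B face = GGBB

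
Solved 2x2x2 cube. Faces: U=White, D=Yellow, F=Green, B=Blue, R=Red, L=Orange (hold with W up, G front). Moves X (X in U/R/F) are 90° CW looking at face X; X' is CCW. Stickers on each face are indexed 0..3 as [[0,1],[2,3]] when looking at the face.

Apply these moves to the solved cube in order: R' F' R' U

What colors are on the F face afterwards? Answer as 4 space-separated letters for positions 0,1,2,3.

Answer: R R G R

Derivation:
After move 1 (R'): R=RRRR U=WBWB F=GWGW D=YGYG B=YBYB
After move 2 (F'): F=WWGG U=WBRR R=GRYR D=OOYG L=OBOW
After move 3 (R'): R=RRGY U=WYRY F=WBGR D=OWYG B=GBOB
After move 4 (U): U=RWYY F=RRGR R=GBGY B=OBOB L=WBOW
Query: F face = RRGR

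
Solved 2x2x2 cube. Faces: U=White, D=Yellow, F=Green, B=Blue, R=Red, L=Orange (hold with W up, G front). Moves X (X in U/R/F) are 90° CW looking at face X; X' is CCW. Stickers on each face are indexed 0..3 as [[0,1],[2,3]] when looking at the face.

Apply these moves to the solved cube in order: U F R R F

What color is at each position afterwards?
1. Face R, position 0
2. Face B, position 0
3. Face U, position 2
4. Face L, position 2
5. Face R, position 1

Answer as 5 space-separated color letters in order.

After move 1 (U): U=WWWW F=RRGG R=BBRR B=OOBB L=GGOO
After move 2 (F): F=GRGR U=WWOG R=WBWR D=RBYY L=GYOY
After move 3 (R): R=WWRB U=WROR F=GBGY D=RBYO B=GOWB
After move 4 (R): R=RWBW U=WBOY F=GBGO D=RWYG B=RORB
After move 5 (F): F=GGOB U=WBYY R=OWYW D=BRYG L=GROW
Query 1: R[0] = O
Query 2: B[0] = R
Query 3: U[2] = Y
Query 4: L[2] = O
Query 5: R[1] = W

Answer: O R Y O W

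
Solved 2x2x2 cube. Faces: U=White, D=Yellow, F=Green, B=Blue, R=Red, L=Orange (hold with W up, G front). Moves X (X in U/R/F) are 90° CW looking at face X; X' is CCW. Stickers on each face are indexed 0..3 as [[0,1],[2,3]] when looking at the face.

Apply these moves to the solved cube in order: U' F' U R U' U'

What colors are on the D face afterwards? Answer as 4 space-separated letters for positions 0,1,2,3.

After move 1 (U'): U=WWWW F=OOGG R=GGRR B=RRBB L=BBOO
After move 2 (F'): F=OGOG U=WWGR R=YGYR D=BOYY L=BWOW
After move 3 (U): U=GWRW F=YGOG R=RRYR B=BWBB L=OGOW
After move 4 (R): R=YRRR U=GGRG F=YOOY D=BBYB B=WWWB
After move 5 (U'): U=GGGR F=OGOY R=YORR B=YRWB L=WWOW
After move 6 (U'): U=GRGG F=WWOY R=OGRR B=YOWB L=YROW
Query: D face = BBYB

Answer: B B Y B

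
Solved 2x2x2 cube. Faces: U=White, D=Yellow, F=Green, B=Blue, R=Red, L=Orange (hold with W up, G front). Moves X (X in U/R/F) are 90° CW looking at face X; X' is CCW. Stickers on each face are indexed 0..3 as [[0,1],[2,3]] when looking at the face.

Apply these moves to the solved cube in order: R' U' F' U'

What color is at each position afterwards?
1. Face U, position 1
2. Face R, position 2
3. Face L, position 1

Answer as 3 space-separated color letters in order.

After move 1 (R'): R=RRRR U=WBWB F=GWGW D=YGYG B=YBYB
After move 2 (U'): U=BBWW F=OOGW R=GWRR B=RRYB L=YBOO
After move 3 (F'): F=OWOG U=BBGR R=GWYR D=BOYG L=YWOW
After move 4 (U'): U=BRBG F=YWOG R=OWYR B=GWYB L=RROW
Query 1: U[1] = R
Query 2: R[2] = Y
Query 3: L[1] = R

Answer: R Y R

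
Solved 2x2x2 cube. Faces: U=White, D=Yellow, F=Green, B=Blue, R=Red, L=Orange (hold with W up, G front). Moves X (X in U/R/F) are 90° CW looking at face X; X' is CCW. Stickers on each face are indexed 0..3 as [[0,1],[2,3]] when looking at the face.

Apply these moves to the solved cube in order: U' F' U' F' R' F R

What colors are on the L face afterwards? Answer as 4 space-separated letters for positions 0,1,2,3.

After move 1 (U'): U=WWWW F=OOGG R=GGRR B=RRBB L=BBOO
After move 2 (F'): F=OGOG U=WWGR R=YGYR D=BOYY L=BWOW
After move 3 (U'): U=WRWG F=BWOG R=OGYR B=YGBB L=RROW
After move 4 (F'): F=WGBO U=WROY R=OGBR D=RWYY L=RGOW
After move 5 (R'): R=GROB U=WBOY F=WRBY D=RGYO B=YGWB
After move 6 (F): F=BWYR U=WBWG R=ORYB D=OGYO L=RROG
After move 7 (R): R=YOBR U=WWWR F=BGYO D=OWYY B=GGBB
Query: L face = RROG

Answer: R R O G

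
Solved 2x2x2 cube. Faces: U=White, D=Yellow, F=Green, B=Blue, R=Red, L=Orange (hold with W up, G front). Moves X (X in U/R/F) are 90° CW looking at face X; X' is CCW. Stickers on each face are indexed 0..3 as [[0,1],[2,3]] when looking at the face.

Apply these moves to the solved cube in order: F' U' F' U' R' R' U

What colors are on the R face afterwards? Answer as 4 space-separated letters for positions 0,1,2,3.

After move 1 (F'): F=GGGG U=WWRR R=YRYR D=OOYY L=OWOW
After move 2 (U'): U=WRWR F=OWGG R=GGYR B=YRBB L=BBOW
After move 3 (F'): F=WGOG U=WRGY R=OGOR D=BWYY L=BROW
After move 4 (U'): U=RYWG F=BROG R=WGOR B=OGBB L=YROW
After move 5 (R'): R=GRWO U=RBWO F=BYOG D=BRYG B=YGWB
After move 6 (R'): R=ROGW U=RWWY F=BBOO D=BYYG B=GGRB
After move 7 (U): U=WRYW F=ROOO R=GGGW B=YRRB L=BBOW
Query: R face = GGGW

Answer: G G G W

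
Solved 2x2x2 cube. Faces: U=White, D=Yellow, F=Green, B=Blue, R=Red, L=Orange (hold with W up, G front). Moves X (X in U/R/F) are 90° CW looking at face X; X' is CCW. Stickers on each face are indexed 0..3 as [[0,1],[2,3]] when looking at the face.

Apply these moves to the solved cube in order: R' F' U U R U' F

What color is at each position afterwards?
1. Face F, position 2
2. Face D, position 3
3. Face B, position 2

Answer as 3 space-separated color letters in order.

Answer: G W R

Derivation:
After move 1 (R'): R=RRRR U=WBWB F=GWGW D=YGYG B=YBYB
After move 2 (F'): F=WWGG U=WBRR R=GRYR D=OOYG L=OBOW
After move 3 (U): U=RWRB F=GRGG R=YBYR B=OBYB L=WWOW
After move 4 (U): U=RRBW F=YBGG R=OBYR B=WWYB L=GROW
After move 5 (R): R=YORB U=RBBG F=YOGG D=OYYW B=WWRB
After move 6 (U'): U=BGRB F=GRGG R=YORB B=YORB L=WWOW
After move 7 (F): F=GGGR U=BGWW R=ROBB D=RYYW L=WOOY
Query 1: F[2] = G
Query 2: D[3] = W
Query 3: B[2] = R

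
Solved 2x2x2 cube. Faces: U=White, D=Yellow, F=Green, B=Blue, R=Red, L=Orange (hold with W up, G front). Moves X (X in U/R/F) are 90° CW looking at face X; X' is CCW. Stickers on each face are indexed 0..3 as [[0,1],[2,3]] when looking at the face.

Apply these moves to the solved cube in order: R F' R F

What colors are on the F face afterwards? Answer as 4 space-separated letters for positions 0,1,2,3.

Answer: G Y B O

Derivation:
After move 1 (R): R=RRRR U=WGWG F=GYGY D=YBYB B=WBWB
After move 2 (F'): F=YYGG U=WGRR R=BRYR D=OOYB L=OGOW
After move 3 (R): R=YBRR U=WYRG F=YOGB D=OWYW B=RBGB
After move 4 (F): F=GYBO U=WYWG R=RBGR D=RYYW L=OOOW
Query: F face = GYBO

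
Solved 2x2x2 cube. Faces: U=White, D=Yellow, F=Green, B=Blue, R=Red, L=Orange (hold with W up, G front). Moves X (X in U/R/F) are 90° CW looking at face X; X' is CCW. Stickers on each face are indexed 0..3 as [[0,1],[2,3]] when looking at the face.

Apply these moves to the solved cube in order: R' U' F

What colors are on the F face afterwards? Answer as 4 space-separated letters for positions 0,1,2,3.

Answer: G O W O

Derivation:
After move 1 (R'): R=RRRR U=WBWB F=GWGW D=YGYG B=YBYB
After move 2 (U'): U=BBWW F=OOGW R=GWRR B=RRYB L=YBOO
After move 3 (F): F=GOWO U=BBOB R=WWWR D=RGYG L=YYOG
Query: F face = GOWO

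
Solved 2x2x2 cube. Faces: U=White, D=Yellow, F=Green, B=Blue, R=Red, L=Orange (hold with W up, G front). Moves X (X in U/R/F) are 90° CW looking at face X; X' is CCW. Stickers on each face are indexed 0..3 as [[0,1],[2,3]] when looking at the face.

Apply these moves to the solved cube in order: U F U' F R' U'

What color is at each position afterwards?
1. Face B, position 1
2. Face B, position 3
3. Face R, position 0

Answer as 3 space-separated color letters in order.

After move 1 (U): U=WWWW F=RRGG R=BBRR B=OOBB L=GGOO
After move 2 (F): F=GRGR U=WWOG R=WBWR D=RBYY L=GYOY
After move 3 (U'): U=WGWO F=GYGR R=GRWR B=WBBB L=OOOY
After move 4 (F): F=GGRY U=WGYO R=WROR D=WGYY L=OROB
After move 5 (R'): R=RRWO U=WBYW F=GGRO D=WGYY B=YBGB
After move 6 (U'): U=BWWY F=ORRO R=GGWO B=RRGB L=YBOB
Query 1: B[1] = R
Query 2: B[3] = B
Query 3: R[0] = G

Answer: R B G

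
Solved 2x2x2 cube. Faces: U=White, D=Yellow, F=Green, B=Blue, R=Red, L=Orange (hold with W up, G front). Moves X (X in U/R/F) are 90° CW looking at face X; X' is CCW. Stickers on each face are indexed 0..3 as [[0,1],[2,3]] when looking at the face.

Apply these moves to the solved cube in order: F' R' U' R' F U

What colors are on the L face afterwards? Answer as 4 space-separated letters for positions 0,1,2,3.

Answer: G O O W

Derivation:
After move 1 (F'): F=GGGG U=WWRR R=YRYR D=OOYY L=OWOW
After move 2 (R'): R=RRYY U=WBRB F=GWGR D=OGYG B=YBOB
After move 3 (U'): U=BBWR F=OWGR R=GWYY B=RROB L=YBOW
After move 4 (R'): R=WYGY U=BOWR F=OBGR D=OWYR B=GRGB
After move 5 (F): F=GORB U=BOWB R=WYRY D=GWYR L=YOOW
After move 6 (U): U=WBBO F=WYRB R=GRRY B=YOGB L=GOOW
Query: L face = GOOW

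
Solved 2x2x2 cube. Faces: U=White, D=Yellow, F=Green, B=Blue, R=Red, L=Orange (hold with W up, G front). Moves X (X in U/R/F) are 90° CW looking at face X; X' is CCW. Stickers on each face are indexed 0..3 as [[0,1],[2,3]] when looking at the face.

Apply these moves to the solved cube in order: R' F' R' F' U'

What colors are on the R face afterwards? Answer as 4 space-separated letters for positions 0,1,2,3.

After move 1 (R'): R=RRRR U=WBWB F=GWGW D=YGYG B=YBYB
After move 2 (F'): F=WWGG U=WBRR R=GRYR D=OOYG L=OBOW
After move 3 (R'): R=RRGY U=WYRY F=WBGR D=OWYG B=GBOB
After move 4 (F'): F=BRWG U=WYRG R=WROY D=BWYG L=OYOR
After move 5 (U'): U=YGWR F=OYWG R=BROY B=WROB L=GBOR
Query: R face = BROY

Answer: B R O Y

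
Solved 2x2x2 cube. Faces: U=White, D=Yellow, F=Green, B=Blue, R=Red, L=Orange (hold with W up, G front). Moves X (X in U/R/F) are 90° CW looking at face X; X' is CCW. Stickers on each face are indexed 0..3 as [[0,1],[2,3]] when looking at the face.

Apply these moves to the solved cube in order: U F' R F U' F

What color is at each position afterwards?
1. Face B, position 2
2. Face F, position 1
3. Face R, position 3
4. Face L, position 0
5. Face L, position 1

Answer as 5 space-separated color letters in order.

Answer: W G B R R

Derivation:
After move 1 (U): U=WWWW F=RRGG R=BBRR B=OOBB L=GGOO
After move 2 (F'): F=RGRG U=WWBR R=YBYR D=GOYY L=GWOW
After move 3 (R): R=YYRB U=WGBG F=RORY D=GBYO B=ROWB
After move 4 (F): F=RRYO U=WGWW R=BYGB D=RYYO L=GGOB
After move 5 (U'): U=GWWW F=GGYO R=RRGB B=BYWB L=ROOB
After move 6 (F): F=YGOG U=GWBO R=WRWB D=GRYO L=RROY
Query 1: B[2] = W
Query 2: F[1] = G
Query 3: R[3] = B
Query 4: L[0] = R
Query 5: L[1] = R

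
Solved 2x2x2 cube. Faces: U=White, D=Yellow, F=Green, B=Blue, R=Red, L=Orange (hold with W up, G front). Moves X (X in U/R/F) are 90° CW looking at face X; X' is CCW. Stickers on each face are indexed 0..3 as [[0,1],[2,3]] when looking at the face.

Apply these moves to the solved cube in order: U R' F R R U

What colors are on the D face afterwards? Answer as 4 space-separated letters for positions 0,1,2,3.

Answer: B B Y G

Derivation:
After move 1 (U): U=WWWW F=RRGG R=BBRR B=OOBB L=GGOO
After move 2 (R'): R=BRBR U=WBWO F=RWGW D=YRYG B=YOYB
After move 3 (F): F=GRWW U=WBOG R=WROR D=BBYG L=GYOR
After move 4 (R): R=OWRR U=WROW F=GBWG D=BYYY B=GOBB
After move 5 (R): R=RORW U=WBOG F=GYWY D=BBYG B=WORB
After move 6 (U): U=OWGB F=ROWY R=WORW B=GYRB L=GYOR
Query: D face = BBYG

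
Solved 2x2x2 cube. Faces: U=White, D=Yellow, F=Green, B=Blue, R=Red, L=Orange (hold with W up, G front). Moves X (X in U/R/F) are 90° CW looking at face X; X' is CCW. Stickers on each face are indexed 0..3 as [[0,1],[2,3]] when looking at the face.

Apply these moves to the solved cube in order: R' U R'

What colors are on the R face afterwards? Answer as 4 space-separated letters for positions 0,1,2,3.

After move 1 (R'): R=RRRR U=WBWB F=GWGW D=YGYG B=YBYB
After move 2 (U): U=WWBB F=RRGW R=YBRR B=OOYB L=GWOO
After move 3 (R'): R=BRYR U=WYBO F=RWGB D=YRYW B=GOGB
Query: R face = BRYR

Answer: B R Y R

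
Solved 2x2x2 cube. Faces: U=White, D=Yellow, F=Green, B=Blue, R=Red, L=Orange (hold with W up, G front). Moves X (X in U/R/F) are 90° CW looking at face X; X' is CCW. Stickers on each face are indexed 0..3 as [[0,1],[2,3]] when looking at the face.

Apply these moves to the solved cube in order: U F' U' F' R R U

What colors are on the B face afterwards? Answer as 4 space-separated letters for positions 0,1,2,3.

After move 1 (U): U=WWWW F=RRGG R=BBRR B=OOBB L=GGOO
After move 2 (F'): F=RGRG U=WWBR R=YBYR D=GOYY L=GWOW
After move 3 (U'): U=WRWB F=GWRG R=RGYR B=YBBB L=OOOW
After move 4 (F'): F=WGGR U=WRRY R=OGGR D=OWYY L=OBOW
After move 5 (R): R=GORG U=WGRR F=WWGY D=OBYY B=YBRB
After move 6 (R): R=RGGO U=WWRY F=WBGY D=ORYY B=RBGB
After move 7 (U): U=RWYW F=RGGY R=RBGO B=OBGB L=WBOW
Query: B face = OBGB

Answer: O B G B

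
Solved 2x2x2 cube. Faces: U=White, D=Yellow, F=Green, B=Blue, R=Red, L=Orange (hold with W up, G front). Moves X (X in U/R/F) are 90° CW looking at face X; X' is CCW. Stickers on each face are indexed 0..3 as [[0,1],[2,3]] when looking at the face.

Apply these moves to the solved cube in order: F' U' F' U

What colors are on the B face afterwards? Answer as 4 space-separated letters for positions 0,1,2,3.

After move 1 (F'): F=GGGG U=WWRR R=YRYR D=OOYY L=OWOW
After move 2 (U'): U=WRWR F=OWGG R=GGYR B=YRBB L=BBOW
After move 3 (F'): F=WGOG U=WRGY R=OGOR D=BWYY L=BROW
After move 4 (U): U=GWYR F=OGOG R=YROR B=BRBB L=WGOW
Query: B face = BRBB

Answer: B R B B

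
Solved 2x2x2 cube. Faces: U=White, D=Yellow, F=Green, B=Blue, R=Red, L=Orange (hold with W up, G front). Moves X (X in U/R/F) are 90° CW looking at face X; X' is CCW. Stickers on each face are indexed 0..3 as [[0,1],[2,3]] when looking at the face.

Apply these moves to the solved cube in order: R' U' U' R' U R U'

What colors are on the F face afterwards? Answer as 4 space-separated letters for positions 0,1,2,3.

After move 1 (R'): R=RRRR U=WBWB F=GWGW D=YGYG B=YBYB
After move 2 (U'): U=BBWW F=OOGW R=GWRR B=RRYB L=YBOO
After move 3 (U'): U=BWBW F=YBGW R=OORR B=GWYB L=RROO
After move 4 (R'): R=OROR U=BYBG F=YWGW D=YBYW B=GWGB
After move 5 (U): U=BBGY F=ORGW R=GWOR B=RRGB L=YWOO
After move 6 (R): R=OGRW U=BRGW F=OBGW D=YGYR B=YRBB
After move 7 (U'): U=RWBG F=YWGW R=OBRW B=OGBB L=YROO
Query: F face = YWGW

Answer: Y W G W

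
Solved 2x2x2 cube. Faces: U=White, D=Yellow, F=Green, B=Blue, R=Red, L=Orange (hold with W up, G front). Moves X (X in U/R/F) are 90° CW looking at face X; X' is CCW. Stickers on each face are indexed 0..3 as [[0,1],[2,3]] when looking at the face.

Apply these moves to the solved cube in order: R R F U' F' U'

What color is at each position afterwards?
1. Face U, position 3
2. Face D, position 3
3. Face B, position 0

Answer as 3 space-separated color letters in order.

Answer: G W R

Derivation:
After move 1 (R): R=RRRR U=WGWG F=GYGY D=YBYB B=WBWB
After move 2 (R): R=RRRR U=WYWY F=GBGB D=YWYW B=GBGB
After move 3 (F): F=GGBB U=WYOO R=WRYR D=RRYW L=OYOW
After move 4 (U'): U=YOWO F=OYBB R=GGYR B=WRGB L=GBOW
After move 5 (F'): F=YBOB U=YOGY R=RGRR D=BWYW L=GOOW
After move 6 (U'): U=OYYG F=GOOB R=YBRR B=RGGB L=WROW
Query 1: U[3] = G
Query 2: D[3] = W
Query 3: B[0] = R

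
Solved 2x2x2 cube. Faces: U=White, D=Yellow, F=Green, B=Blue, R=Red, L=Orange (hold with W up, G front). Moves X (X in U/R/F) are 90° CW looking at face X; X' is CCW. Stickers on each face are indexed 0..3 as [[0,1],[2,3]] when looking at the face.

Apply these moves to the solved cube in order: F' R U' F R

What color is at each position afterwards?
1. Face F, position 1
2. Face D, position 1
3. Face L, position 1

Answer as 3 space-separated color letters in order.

Answer: G W O

Derivation:
After move 1 (F'): F=GGGG U=WWRR R=YRYR D=OOYY L=OWOW
After move 2 (R): R=YYRR U=WGRG F=GOGY D=OBYB B=RBWB
After move 3 (U'): U=GGWR F=OWGY R=GORR B=YYWB L=RBOW
After move 4 (F): F=GOYW U=GGWB R=WORR D=RGYB L=ROOB
After move 5 (R): R=RWRO U=GOWW F=GGYB D=RWYY B=BYGB
Query 1: F[1] = G
Query 2: D[1] = W
Query 3: L[1] = O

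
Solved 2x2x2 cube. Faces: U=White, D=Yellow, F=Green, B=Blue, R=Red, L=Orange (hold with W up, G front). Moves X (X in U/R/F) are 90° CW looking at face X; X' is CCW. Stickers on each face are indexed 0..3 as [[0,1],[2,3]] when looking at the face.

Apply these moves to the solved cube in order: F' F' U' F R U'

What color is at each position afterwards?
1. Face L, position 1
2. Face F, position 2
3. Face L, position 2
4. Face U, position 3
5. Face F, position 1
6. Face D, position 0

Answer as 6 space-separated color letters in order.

After move 1 (F'): F=GGGG U=WWRR R=YRYR D=OOYY L=OWOW
After move 2 (F'): F=GGGG U=WWYY R=OROR D=WWYY L=OROR
After move 3 (U'): U=WYWY F=ORGG R=GGOR B=ORBB L=BBOR
After move 4 (F): F=GOGR U=WYRB R=WGYR D=OGYY L=BWOW
After move 5 (R): R=YWRG U=WORR F=GGGY D=OBYO B=BRYB
After move 6 (U'): U=ORWR F=BWGY R=GGRG B=YWYB L=BROW
Query 1: L[1] = R
Query 2: F[2] = G
Query 3: L[2] = O
Query 4: U[3] = R
Query 5: F[1] = W
Query 6: D[0] = O

Answer: R G O R W O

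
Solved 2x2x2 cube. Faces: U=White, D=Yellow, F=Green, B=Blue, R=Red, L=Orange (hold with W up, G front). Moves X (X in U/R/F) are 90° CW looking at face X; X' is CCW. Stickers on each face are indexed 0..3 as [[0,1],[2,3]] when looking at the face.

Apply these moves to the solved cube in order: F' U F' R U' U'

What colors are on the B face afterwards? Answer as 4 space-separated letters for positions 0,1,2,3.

Answer: R W W B

Derivation:
After move 1 (F'): F=GGGG U=WWRR R=YRYR D=OOYY L=OWOW
After move 2 (U): U=RWRW F=YRGG R=BBYR B=OWBB L=GGOW
After move 3 (F'): F=RGYG U=RWBY R=OBOR D=GWYY L=GWOR
After move 4 (R): R=OORB U=RGBG F=RWYY D=GBYO B=YWWB
After move 5 (U'): U=GGRB F=GWYY R=RWRB B=OOWB L=YWOR
After move 6 (U'): U=GBGR F=YWYY R=GWRB B=RWWB L=OOOR
Query: B face = RWWB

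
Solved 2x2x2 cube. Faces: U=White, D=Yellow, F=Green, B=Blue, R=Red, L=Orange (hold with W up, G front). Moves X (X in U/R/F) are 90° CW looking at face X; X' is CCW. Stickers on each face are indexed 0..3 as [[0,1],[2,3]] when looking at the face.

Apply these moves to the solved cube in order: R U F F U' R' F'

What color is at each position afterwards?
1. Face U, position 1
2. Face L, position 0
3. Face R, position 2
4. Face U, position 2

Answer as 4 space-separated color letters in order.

Answer: W O G G

Derivation:
After move 1 (R): R=RRRR U=WGWG F=GYGY D=YBYB B=WBWB
After move 2 (U): U=WWGG F=RRGY R=WBRR B=OOWB L=GYOO
After move 3 (F): F=GRYR U=WWOY R=GBGR D=RWYB L=GYOB
After move 4 (F): F=YGRR U=WWBY R=OBYR D=GGYB L=GROW
After move 5 (U'): U=WYWB F=GRRR R=YGYR B=OBWB L=OOOW
After move 6 (R'): R=GRYY U=WWWO F=GYRB D=GRYR B=BBGB
After move 7 (F'): F=YBGR U=WWGY R=RRGY D=OWYR L=OOOW
Query 1: U[1] = W
Query 2: L[0] = O
Query 3: R[2] = G
Query 4: U[2] = G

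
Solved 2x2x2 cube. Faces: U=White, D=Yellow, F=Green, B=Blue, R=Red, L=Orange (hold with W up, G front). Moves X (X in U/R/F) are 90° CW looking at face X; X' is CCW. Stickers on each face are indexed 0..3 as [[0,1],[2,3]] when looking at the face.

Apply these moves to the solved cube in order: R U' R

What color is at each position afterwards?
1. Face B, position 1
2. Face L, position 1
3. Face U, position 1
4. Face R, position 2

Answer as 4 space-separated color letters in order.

After move 1 (R): R=RRRR U=WGWG F=GYGY D=YBYB B=WBWB
After move 2 (U'): U=GGWW F=OOGY R=GYRR B=RRWB L=WBOO
After move 3 (R): R=RGRY U=GOWY F=OBGB D=YWYR B=WRGB
Query 1: B[1] = R
Query 2: L[1] = B
Query 3: U[1] = O
Query 4: R[2] = R

Answer: R B O R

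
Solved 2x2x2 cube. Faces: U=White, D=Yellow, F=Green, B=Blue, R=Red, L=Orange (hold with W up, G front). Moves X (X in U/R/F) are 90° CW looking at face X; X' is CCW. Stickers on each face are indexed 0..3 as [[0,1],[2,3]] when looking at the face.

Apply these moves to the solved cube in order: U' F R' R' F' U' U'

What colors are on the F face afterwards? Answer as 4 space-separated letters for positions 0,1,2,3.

After move 1 (U'): U=WWWW F=OOGG R=GGRR B=RRBB L=BBOO
After move 2 (F): F=GOGO U=WWOB R=WGWR D=RGYY L=BYOY
After move 3 (R'): R=GRWW U=WBOR F=GWGB D=ROYO B=YRGB
After move 4 (R'): R=RWGW U=WGOY F=GBGR D=RWYB B=OROB
After move 5 (F'): F=BRGG U=WGRG R=WWRW D=YYYB L=BYOO
After move 6 (U'): U=GGWR F=BYGG R=BRRW B=WWOB L=OROO
After move 7 (U'): U=GRGW F=ORGG R=BYRW B=BROB L=WWOO
Query: F face = ORGG

Answer: O R G G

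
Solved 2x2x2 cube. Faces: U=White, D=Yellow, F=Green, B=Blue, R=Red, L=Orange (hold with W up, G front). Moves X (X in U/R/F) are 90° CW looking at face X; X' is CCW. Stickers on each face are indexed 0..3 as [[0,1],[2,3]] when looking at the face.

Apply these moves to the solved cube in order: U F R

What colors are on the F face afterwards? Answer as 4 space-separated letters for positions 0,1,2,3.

Answer: G B G Y

Derivation:
After move 1 (U): U=WWWW F=RRGG R=BBRR B=OOBB L=GGOO
After move 2 (F): F=GRGR U=WWOG R=WBWR D=RBYY L=GYOY
After move 3 (R): R=WWRB U=WROR F=GBGY D=RBYO B=GOWB
Query: F face = GBGY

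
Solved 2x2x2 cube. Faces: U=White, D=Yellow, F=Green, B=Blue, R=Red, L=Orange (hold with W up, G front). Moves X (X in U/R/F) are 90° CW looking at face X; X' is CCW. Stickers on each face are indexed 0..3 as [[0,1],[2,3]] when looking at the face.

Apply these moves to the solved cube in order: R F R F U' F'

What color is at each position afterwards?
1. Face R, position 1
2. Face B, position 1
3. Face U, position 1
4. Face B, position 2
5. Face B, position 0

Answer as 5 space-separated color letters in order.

Answer: G W Y G O

Derivation:
After move 1 (R): R=RRRR U=WGWG F=GYGY D=YBYB B=WBWB
After move 2 (F): F=GGYY U=WGOO R=WRGR D=RRYB L=OYOB
After move 3 (R): R=GWRR U=WGOY F=GRYB D=RWYW B=OBGB
After move 4 (F): F=YGBR U=WGBY R=OWYR D=RGYW L=OROW
After move 5 (U'): U=GYWB F=ORBR R=YGYR B=OWGB L=OBOW
After move 6 (F'): F=RROB U=GYYY R=GGRR D=BWYW L=OBOW
Query 1: R[1] = G
Query 2: B[1] = W
Query 3: U[1] = Y
Query 4: B[2] = G
Query 5: B[0] = O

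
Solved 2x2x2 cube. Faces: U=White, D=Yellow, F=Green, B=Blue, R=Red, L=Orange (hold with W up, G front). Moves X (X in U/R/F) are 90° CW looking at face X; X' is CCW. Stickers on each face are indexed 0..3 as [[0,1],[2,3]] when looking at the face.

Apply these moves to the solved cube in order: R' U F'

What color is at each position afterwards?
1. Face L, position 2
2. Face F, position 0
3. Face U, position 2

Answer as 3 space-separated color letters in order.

Answer: O R Y

Derivation:
After move 1 (R'): R=RRRR U=WBWB F=GWGW D=YGYG B=YBYB
After move 2 (U): U=WWBB F=RRGW R=YBRR B=OOYB L=GWOO
After move 3 (F'): F=RWRG U=WWYR R=GBYR D=WOYG L=GBOB
Query 1: L[2] = O
Query 2: F[0] = R
Query 3: U[2] = Y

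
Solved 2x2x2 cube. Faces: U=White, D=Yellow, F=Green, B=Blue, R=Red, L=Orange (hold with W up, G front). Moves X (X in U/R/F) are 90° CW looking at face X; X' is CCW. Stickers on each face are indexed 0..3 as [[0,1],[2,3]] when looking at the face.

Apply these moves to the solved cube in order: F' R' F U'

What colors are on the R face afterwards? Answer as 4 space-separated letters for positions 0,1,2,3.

After move 1 (F'): F=GGGG U=WWRR R=YRYR D=OOYY L=OWOW
After move 2 (R'): R=RRYY U=WBRB F=GWGR D=OGYG B=YBOB
After move 3 (F): F=GGRW U=WBWW R=RRBY D=YRYG L=OOOG
After move 4 (U'): U=BWWW F=OORW R=GGBY B=RROB L=YBOG
Query: R face = GGBY

Answer: G G B Y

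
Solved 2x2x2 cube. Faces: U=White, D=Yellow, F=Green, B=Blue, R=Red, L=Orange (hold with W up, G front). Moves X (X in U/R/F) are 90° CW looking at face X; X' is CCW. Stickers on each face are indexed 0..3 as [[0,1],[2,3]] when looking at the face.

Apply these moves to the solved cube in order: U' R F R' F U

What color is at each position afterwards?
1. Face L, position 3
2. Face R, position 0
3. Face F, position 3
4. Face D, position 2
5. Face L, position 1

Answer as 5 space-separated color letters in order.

After move 1 (U'): U=WWWW F=OOGG R=GGRR B=RRBB L=BBOO
After move 2 (R): R=RGRG U=WOWG F=OYGY D=YBYR B=WRWB
After move 3 (F): F=GOYY U=WOOB R=WGGG D=RRYR L=BYOB
After move 4 (R'): R=GGWG U=WWOW F=GOYB D=ROYY B=RRRB
After move 5 (F): F=YGBO U=WWBY R=OGWG D=WGYY L=BROO
After move 6 (U): U=BWYW F=OGBO R=RRWG B=BRRB L=YGOO
Query 1: L[3] = O
Query 2: R[0] = R
Query 3: F[3] = O
Query 4: D[2] = Y
Query 5: L[1] = G

Answer: O R O Y G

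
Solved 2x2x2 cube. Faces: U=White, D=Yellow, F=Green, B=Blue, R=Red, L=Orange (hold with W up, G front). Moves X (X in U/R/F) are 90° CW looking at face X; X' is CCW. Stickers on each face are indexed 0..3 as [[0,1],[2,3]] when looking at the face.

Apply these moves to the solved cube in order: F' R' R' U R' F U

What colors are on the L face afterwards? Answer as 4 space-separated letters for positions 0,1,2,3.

After move 1 (F'): F=GGGG U=WWRR R=YRYR D=OOYY L=OWOW
After move 2 (R'): R=RRYY U=WBRB F=GWGR D=OGYG B=YBOB
After move 3 (R'): R=RYRY U=WORY F=GBGB D=OWYR B=GBGB
After move 4 (U): U=RWYO F=RYGB R=GBRY B=OWGB L=GBOW
After move 5 (R'): R=BYGR U=RGYO F=RWGO D=OYYB B=RWWB
After move 6 (F): F=GROW U=RGWB R=YYOR D=GBYB L=GOOY
After move 7 (U): U=WRBG F=YYOW R=RWOR B=GOWB L=GROY
Query: L face = GROY

Answer: G R O Y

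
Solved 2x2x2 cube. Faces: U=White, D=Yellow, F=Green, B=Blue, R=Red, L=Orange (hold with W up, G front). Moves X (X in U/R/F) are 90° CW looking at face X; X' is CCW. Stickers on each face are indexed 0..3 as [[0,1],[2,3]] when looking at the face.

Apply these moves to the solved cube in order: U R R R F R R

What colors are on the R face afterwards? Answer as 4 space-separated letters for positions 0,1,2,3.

Answer: R O R W

Derivation:
After move 1 (U): U=WWWW F=RRGG R=BBRR B=OOBB L=GGOO
After move 2 (R): R=RBRB U=WRWG F=RYGY D=YBYO B=WOWB
After move 3 (R): R=RRBB U=WYWY F=RBGO D=YWYW B=GORB
After move 4 (R): R=BRBR U=WBWO F=RWGW D=YRYG B=YOYB
After move 5 (F): F=GRWW U=WBOG R=WROR D=BBYG L=GYOR
After move 6 (R): R=OWRR U=WROW F=GBWG D=BYYY B=GOBB
After move 7 (R): R=RORW U=WBOG F=GYWY D=BBYG B=WORB
Query: R face = RORW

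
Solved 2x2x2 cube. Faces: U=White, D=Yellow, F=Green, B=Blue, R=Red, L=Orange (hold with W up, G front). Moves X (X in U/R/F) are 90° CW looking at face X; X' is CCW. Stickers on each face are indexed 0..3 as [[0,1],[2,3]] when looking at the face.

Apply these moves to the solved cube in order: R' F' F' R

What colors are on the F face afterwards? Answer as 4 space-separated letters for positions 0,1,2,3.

After move 1 (R'): R=RRRR U=WBWB F=GWGW D=YGYG B=YBYB
After move 2 (F'): F=WWGG U=WBRR R=GRYR D=OOYG L=OBOW
After move 3 (F'): F=WGWG U=WBGY R=OROR D=BWYG L=OROR
After move 4 (R): R=OORR U=WGGG F=WWWG D=BYYY B=YBBB
Query: F face = WWWG

Answer: W W W G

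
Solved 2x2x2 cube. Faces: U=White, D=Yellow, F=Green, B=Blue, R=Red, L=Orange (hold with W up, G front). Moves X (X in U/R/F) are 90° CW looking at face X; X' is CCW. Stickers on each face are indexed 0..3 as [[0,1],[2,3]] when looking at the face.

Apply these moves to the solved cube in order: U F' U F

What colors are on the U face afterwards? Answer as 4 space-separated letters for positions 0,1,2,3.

Answer: B W W G

Derivation:
After move 1 (U): U=WWWW F=RRGG R=BBRR B=OOBB L=GGOO
After move 2 (F'): F=RGRG U=WWBR R=YBYR D=GOYY L=GWOW
After move 3 (U): U=BWRW F=YBRG R=OOYR B=GWBB L=RGOW
After move 4 (F): F=RYGB U=BWWG R=ROWR D=YOYY L=RGOO
Query: U face = BWWG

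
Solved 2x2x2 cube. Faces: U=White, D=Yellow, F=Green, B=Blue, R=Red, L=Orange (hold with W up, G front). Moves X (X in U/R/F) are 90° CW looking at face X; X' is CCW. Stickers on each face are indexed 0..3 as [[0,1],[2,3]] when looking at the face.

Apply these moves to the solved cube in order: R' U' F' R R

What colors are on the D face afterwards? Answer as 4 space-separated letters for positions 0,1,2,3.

After move 1 (R'): R=RRRR U=WBWB F=GWGW D=YGYG B=YBYB
After move 2 (U'): U=BBWW F=OOGW R=GWRR B=RRYB L=YBOO
After move 3 (F'): F=OWOG U=BBGR R=GWYR D=BOYG L=YWOW
After move 4 (R): R=YGRW U=BWGG F=OOOG D=BYYR B=RRBB
After move 5 (R): R=RYWG U=BOGG F=OYOR D=BBYR B=GRWB
Query: D face = BBYR

Answer: B B Y R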